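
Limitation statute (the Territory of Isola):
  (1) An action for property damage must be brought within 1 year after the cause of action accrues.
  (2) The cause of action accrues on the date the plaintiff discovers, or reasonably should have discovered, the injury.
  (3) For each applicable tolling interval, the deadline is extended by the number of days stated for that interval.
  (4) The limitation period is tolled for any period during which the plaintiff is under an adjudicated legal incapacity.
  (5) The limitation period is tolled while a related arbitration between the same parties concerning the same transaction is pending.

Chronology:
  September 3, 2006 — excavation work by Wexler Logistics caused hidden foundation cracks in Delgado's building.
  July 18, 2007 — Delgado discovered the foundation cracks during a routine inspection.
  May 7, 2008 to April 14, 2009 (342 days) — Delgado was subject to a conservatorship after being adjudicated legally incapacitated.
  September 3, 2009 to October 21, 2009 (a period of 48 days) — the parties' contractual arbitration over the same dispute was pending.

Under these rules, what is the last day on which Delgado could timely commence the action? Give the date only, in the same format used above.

Under the discovery rule, the claim accrued on July 18, 2007, when Delgado discovered the injury — not on the September 3, 2006 date of the underlying act.
Adding the 1 year base period to July 18, 2007 gives a deadline of July 18, 2008, before any tolling.
Because the plaintiff's legal incapacity ran from May 7, 2008 to April 14, 2009, the deadline is extended by 342 days to June 25, 2009.
The pending related arbitration from September 3, 2009 to October 21, 2009 began after the period had already run on June 25, 2009, so it has no tolling effect.

June 25, 2009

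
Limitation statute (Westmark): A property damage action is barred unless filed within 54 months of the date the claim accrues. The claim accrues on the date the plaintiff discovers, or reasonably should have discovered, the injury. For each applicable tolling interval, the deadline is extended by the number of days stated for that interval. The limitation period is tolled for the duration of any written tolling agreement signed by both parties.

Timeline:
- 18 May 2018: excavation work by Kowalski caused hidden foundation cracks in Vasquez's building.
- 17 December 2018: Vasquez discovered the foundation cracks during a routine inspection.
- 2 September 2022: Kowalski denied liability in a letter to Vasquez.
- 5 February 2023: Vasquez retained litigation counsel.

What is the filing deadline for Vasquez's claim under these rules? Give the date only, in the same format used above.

17 June 2023

The claim did not accrue until Vasquez discovered the injury on 17 December 2018; the 18 May 2018 act date does not start the clock under the stated rule.
Adding the 54 months base period to 17 December 2018 gives a deadline of 17 June 2023, before any tolling.
Nothing else in the chronology tolls or restarts the period.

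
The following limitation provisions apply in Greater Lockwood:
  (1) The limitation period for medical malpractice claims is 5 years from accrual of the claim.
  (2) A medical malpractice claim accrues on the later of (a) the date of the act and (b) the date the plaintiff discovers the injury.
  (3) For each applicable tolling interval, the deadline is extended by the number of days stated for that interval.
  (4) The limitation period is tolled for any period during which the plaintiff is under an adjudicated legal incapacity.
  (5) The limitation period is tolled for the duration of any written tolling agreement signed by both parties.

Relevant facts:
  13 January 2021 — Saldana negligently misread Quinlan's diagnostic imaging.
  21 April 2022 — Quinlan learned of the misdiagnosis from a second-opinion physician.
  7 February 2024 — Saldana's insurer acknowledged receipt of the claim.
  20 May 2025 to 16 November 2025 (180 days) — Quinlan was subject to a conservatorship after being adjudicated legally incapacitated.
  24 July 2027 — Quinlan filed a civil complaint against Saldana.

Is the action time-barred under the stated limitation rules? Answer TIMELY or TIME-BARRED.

TIMELY

The claim accrued on 21 April 2022 — the later of the 13 January 2021 act and the 21 April 2022 discovery.
5 years from 21 April 2022 is 21 April 2027.
The period was tolled for 180 days by the plaintiff's legal incapacity (20 May 2025 to 16 November 2025), pushing the deadline to 18 October 2027.
None of the other events listed affects the running of the period under the stated rules.
Filing on 24 July 2027 beat the 18 October 2027 deadline — the action is timely.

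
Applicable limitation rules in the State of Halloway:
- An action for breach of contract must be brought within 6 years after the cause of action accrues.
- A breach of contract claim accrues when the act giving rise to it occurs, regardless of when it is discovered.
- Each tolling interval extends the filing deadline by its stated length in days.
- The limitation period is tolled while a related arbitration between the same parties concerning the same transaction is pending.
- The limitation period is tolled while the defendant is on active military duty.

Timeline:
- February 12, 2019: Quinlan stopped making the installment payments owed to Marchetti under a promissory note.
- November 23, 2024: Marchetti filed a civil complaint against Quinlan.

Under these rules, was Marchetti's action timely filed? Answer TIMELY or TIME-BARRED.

TIMELY

The cause of action accrued on February 12, 2019, the date of the act.
6 years from February 12, 2019 is February 12, 2025.
Marchetti filed on November 23, 2024, before the February 12, 2025 deadline, so the action is timely.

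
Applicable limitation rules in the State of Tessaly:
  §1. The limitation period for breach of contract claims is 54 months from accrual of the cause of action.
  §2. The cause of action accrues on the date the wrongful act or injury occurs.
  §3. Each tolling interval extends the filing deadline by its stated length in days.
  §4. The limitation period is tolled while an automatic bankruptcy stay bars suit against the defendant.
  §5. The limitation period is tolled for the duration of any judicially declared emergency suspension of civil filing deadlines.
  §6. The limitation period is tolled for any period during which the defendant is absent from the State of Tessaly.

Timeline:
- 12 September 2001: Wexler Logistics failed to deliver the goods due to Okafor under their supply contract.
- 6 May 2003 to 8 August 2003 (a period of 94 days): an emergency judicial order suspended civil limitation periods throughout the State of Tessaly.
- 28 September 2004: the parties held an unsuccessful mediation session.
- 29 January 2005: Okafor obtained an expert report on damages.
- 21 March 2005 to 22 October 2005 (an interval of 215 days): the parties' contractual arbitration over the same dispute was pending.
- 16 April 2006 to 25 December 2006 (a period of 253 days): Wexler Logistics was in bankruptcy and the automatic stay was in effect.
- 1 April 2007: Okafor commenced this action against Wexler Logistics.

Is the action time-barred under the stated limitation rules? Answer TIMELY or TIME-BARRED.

TIME-BARRED

The cause of action accrued on 12 September 2001, the date of the act.
Adding the 54 months base period to 12 September 2001 gives a deadline of 12 March 2006, before any tolling.
The emergency suspension of filing deadlines from 6 May 2003 to 8 August 2003 tolled the period for 94 days, extending the deadline to 14 June 2006.
The automatic bankruptcy stay from 16 April 2006 to 25 December 2006 tolled the period for 253 days, extending the deadline to 22 February 2007.
The pending related arbitration from 21 March 2005 to 22 October 2005 does not toll the period, because no stated rule makes a pending arbitration a tolling event.
The other events in the timeline have no effect on the limitation period under the stated rules.
Okafor filed on 1 April 2007, after the 22 February 2007 deadline, so the action is time-barred.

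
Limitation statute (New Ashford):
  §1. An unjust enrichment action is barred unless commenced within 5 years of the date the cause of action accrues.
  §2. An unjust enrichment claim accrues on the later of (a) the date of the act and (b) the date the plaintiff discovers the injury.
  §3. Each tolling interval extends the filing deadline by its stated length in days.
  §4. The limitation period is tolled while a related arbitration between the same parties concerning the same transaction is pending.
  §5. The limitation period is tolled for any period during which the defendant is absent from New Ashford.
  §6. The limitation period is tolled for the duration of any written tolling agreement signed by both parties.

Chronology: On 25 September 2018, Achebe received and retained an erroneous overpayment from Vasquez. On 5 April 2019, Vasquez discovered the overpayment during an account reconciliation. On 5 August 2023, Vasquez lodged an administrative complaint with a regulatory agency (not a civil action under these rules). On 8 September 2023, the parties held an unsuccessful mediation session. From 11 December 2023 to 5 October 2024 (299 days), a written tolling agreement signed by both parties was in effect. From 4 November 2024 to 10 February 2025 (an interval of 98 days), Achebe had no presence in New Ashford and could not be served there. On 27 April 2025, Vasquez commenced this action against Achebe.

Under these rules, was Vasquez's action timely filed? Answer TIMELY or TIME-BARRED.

Because discovery on 5 April 2019 post-dates the 25 September 2018 act, accrual under the later-of rule falls on 5 April 2019.
Adding the 5 years base period to 5 April 2019 gives a deadline of 5 April 2024, before any tolling.
Because the written tolling agreement ran from 11 December 2023 to 5 October 2024, the deadline is extended by 299 days to 29 January 2025.
Because the defendant's absence from the jurisdiction ran from 4 November 2024 to 10 February 2025, the deadline is extended by 98 days to 7 May 2025.
Nothing else in the chronology tolls or restarts the period.
Vasquez filed on 27 April 2025, before the 7 May 2025 deadline, so the action is timely.

TIMELY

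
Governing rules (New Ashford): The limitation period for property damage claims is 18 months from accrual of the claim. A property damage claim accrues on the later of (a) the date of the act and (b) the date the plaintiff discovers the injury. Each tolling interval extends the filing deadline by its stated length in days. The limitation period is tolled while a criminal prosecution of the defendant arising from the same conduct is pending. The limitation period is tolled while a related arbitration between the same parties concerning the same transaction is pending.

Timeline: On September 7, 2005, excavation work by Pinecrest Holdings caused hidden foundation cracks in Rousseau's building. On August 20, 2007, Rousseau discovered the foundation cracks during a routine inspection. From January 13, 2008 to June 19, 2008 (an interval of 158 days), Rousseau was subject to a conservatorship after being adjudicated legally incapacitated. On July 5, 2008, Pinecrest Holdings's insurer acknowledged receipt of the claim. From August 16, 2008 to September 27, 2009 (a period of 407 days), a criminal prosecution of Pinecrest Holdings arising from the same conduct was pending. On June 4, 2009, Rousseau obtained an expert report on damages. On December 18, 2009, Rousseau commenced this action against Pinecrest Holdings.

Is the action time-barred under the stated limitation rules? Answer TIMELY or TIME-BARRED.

TIMELY

The claim accrued on August 20, 2007 — the later of the September 7, 2005 act and the August 20, 2007 discovery.
Adding the 18 months base period to August 20, 2007 gives a deadline of February 20, 2009, before any tolling.
The pending criminal prosecution from August 16, 2008 to September 27, 2009 tolled the period for 407 days, extending the deadline to April 3, 2010.
The plaintiff's legal incapacity from January 13, 2008 to June 19, 2008 does not toll the period, because no stated rule makes the plaintiff's incapacity a tolling event.
Nothing else in the chronology tolls or restarts the period.
The December 18, 2009 filing precedes the April 3, 2010 deadline; the claim is timely.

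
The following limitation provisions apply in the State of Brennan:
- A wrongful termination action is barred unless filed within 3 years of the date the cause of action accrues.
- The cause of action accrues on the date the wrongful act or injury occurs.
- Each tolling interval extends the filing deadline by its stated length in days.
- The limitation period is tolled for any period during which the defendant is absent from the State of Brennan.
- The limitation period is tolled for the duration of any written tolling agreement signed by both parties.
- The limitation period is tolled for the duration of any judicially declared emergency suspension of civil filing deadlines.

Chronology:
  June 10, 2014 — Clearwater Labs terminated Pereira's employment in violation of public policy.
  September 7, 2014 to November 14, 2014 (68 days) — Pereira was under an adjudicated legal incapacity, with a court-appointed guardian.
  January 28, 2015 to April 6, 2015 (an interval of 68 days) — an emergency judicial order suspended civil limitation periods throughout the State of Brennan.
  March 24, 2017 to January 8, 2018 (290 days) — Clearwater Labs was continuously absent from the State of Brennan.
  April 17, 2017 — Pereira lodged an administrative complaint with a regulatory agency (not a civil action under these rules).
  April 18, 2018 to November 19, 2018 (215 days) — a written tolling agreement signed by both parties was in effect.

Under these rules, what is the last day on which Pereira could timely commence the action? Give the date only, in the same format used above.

January 4, 2019

The limitation period began to run on June 10, 2014.
The untolled deadline — 3 years after June 10, 2014 — is June 10, 2017.
The emergency suspension of filing deadlines from January 28, 2015 to April 6, 2015 tolled the period for 68 days, extending the deadline to August 17, 2017.
Because the defendant's absence from the jurisdiction ran from March 24, 2017 to January 8, 2018, the deadline is extended by 290 days to June 3, 2018.
Because the written tolling agreement ran from April 18, 2018 to November 19, 2018, the deadline is extended by 215 days to January 4, 2019.
No stated provision tolls the period for the plaintiff's incapacity, so the interval from September 7, 2014 to November 14, 2014 has no effect on the deadline.
None of the other events listed affects the running of the period under the stated rules.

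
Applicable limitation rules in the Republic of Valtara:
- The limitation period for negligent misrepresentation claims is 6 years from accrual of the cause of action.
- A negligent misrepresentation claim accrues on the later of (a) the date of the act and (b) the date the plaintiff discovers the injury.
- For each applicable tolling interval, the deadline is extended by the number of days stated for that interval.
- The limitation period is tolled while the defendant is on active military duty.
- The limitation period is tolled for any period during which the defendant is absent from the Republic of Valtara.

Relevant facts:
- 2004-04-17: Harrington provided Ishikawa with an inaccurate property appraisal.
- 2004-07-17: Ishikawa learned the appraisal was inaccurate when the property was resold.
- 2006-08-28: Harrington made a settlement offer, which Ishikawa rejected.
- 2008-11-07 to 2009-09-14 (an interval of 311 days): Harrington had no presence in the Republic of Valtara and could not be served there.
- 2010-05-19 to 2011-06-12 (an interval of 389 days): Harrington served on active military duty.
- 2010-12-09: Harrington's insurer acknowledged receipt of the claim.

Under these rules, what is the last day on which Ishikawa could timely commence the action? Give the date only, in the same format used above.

2012-06-16

Taking the later of the act (2004-04-17) and discovery (2004-07-17), the claim accrued on 2004-07-17.
Adding the 6 years base period to 2004-07-17 gives a deadline of 2010-07-17, before any tolling.
The period was tolled for 311 days by the defendant's absence from the jurisdiction (2008-11-07 to 2009-09-14), pushing the deadline to 2011-05-24.
The defendant's active military service from 2010-05-19 to 2011-06-12 tolled the period for 389 days, extending the deadline to 2012-06-16.
The other events in the timeline have no effect on the limitation period under the stated rules.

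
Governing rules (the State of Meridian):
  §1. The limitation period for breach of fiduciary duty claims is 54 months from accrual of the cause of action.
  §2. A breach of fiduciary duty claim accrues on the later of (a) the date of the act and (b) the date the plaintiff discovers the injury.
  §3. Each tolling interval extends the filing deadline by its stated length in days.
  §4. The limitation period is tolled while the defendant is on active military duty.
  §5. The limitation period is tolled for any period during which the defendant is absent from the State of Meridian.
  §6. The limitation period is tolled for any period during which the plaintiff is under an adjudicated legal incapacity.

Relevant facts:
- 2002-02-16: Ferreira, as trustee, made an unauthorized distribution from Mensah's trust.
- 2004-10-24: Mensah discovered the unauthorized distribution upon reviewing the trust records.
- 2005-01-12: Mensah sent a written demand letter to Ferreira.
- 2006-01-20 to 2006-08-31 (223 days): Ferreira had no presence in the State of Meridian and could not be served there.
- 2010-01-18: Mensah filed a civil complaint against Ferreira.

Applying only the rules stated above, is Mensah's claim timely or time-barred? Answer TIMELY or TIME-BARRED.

Taking the later of the act (2002-02-16) and discovery (2004-10-24), the claim accrued on 2004-10-24.
54 months from 2004-10-24 is 2009-04-24.
The period was tolled for 223 days by the defendant's absence from the jurisdiction (2006-01-20 to 2006-08-31), pushing the deadline to 2009-12-03.
None of the other events listed affects the running of the period under the stated rules.
Mensah filed on 2010-01-18, after the 2009-12-03 deadline, so the action is time-barred.

TIME-BARRED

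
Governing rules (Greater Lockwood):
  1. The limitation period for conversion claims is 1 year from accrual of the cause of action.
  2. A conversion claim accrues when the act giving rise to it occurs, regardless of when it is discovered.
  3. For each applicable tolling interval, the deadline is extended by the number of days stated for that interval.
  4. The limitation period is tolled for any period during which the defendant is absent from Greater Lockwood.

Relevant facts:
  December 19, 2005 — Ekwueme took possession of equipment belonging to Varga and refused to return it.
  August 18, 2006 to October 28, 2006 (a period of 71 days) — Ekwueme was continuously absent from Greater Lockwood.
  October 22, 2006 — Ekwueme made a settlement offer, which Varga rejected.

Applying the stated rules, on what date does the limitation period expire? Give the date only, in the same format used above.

February 28, 2007

The limitation period began to run on December 19, 2005.
1 year from December 19, 2005 is December 19, 2006.
The defendant's absence from the jurisdiction from August 18, 2006 to October 28, 2006 tolled the period for 71 days, extending the deadline to February 28, 2007.
The other events in the timeline have no effect on the limitation period under the stated rules.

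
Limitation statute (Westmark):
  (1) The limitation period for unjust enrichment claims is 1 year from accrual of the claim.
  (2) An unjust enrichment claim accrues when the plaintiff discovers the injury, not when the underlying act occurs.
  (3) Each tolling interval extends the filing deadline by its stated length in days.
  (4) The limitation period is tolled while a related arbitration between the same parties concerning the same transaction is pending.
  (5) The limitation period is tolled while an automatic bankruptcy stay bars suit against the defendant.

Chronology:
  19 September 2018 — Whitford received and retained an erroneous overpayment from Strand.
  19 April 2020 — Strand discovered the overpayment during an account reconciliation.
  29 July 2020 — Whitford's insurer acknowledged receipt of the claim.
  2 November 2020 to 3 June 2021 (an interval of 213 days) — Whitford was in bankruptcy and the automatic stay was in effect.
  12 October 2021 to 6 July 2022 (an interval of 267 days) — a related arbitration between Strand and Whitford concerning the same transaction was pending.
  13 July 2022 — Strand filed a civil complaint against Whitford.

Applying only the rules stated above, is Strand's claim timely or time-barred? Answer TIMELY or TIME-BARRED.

The claim did not accrue until Strand discovered the injury on 19 April 2020; the 19 September 2018 act date does not start the clock under the stated rule.
Adding the 1 year base period to 19 April 2020 gives a deadline of 19 April 2021, before any tolling.
The automatic bankruptcy stay from 2 November 2020 to 3 June 2021 tolled the period for 213 days, extending the deadline to 18 November 2021.
Because the pending related arbitration ran from 12 October 2021 to 6 July 2022, the deadline is extended by 267 days to 12 August 2022.
The other events in the timeline have no effect on the limitation period under the stated rules.
Strand filed on 13 July 2022, before the 12 August 2022 deadline, so the action is timely.

TIMELY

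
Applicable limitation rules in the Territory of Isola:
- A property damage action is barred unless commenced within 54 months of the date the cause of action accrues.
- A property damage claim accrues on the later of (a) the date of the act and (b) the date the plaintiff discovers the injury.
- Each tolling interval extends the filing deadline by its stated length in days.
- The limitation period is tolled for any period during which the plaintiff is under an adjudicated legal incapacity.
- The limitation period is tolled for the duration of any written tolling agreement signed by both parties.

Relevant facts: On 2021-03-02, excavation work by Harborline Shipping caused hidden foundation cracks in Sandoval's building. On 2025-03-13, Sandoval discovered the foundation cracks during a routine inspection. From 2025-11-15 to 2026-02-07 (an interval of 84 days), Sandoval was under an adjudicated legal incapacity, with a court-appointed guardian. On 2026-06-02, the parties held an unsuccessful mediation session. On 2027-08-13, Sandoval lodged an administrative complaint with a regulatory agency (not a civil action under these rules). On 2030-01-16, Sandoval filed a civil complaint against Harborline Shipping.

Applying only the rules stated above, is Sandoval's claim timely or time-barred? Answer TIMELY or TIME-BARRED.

Taking the later of the act (2021-03-02) and discovery (2025-03-13), the claim accrued on 2025-03-13.
The untolled deadline — 54 months after 2025-03-13 — is 2029-09-13.
Because the plaintiff's legal incapacity ran from 2025-11-15 to 2026-02-07, the deadline is extended by 84 days to 2029-12-06.
None of the other events listed affects the running of the period under the stated rules.
Sandoval filed on 2030-01-16, after the 2029-12-06 deadline, so the action is time-barred.

TIME-BARRED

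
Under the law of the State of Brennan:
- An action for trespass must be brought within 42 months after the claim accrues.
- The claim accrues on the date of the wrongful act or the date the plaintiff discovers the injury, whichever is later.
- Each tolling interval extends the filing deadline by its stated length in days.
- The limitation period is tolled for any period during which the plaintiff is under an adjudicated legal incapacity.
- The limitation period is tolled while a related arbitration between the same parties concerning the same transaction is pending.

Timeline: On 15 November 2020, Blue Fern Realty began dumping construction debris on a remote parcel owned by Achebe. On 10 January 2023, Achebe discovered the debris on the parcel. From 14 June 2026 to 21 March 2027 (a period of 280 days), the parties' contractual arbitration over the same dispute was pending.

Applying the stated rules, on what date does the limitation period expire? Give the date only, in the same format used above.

Because discovery on 10 January 2023 post-dates the 15 November 2020 act, accrual under the later-of rule falls on 10 January 2023.
Adding the 42 months base period to 10 January 2023 gives a deadline of 10 July 2026, before any tolling.
The pending related arbitration from 14 June 2026 to 21 March 2027 tolled the period for 280 days, extending the deadline to 16 April 2027.

16 April 2027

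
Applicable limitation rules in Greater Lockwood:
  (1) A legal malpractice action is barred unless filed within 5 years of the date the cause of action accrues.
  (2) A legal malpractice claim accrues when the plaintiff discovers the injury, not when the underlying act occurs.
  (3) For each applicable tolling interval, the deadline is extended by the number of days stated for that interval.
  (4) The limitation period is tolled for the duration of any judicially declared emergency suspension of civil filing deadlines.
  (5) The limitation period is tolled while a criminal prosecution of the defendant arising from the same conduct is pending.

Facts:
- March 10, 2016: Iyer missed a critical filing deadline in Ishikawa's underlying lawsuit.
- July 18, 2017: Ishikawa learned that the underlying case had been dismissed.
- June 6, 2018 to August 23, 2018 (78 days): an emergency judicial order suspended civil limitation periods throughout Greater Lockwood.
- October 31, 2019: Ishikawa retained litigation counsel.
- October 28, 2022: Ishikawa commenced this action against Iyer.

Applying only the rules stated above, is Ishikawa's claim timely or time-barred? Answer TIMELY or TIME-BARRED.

TIME-BARRED

Accrual is tied to discovery, so the period began on July 18, 2017 rather than on March 10, 2016 when the act occurred.
The untolled deadline — 5 years after July 18, 2017 — is July 18, 2022.
Because the emergency suspension of filing deadlines ran from June 6, 2018 to August 23, 2018, the deadline is extended by 78 days to October 4, 2022.
None of the other events listed affects the running of the period under the stated rules.
Filing on October 28, 2022 missed the October 4, 2022 deadline — the action is time-barred.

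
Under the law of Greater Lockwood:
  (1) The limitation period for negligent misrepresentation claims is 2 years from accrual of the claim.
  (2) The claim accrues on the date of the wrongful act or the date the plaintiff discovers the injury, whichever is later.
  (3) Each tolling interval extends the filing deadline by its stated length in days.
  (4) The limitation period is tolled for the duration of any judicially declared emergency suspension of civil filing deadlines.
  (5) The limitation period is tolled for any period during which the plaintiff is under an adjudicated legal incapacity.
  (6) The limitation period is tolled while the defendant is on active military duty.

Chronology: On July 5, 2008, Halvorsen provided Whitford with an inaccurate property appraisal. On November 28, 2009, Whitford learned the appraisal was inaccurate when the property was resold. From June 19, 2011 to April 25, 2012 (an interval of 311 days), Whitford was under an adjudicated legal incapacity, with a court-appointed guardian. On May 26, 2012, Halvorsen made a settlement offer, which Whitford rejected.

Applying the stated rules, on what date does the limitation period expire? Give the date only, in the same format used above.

The claim accrued on November 28, 2009 — the later of the July 5, 2008 act and the November 28, 2009 discovery.
Adding the 2 years base period to November 28, 2009 gives a deadline of November 28, 2011, before any tolling.
The period was tolled for 311 days by the plaintiff's legal incapacity (June 19, 2011 to April 25, 2012), pushing the deadline to October 4, 2012.
Nothing else in the chronology tolls or restarts the period.

October 4, 2012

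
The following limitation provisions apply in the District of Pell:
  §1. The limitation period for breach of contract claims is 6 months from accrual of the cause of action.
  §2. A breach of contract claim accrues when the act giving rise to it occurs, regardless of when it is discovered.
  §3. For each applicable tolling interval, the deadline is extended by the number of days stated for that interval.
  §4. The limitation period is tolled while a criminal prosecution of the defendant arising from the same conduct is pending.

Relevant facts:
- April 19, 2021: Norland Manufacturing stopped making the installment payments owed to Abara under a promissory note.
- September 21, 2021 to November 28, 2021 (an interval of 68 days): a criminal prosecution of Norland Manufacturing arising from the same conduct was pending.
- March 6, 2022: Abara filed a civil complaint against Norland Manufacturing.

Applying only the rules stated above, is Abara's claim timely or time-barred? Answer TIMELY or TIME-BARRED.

The claim accrued on April 19, 2021, when the wrongful act occurred.
Adding the 6 months base period to April 19, 2021 gives a deadline of October 19, 2021, before any tolling.
The period was tolled for 68 days by the pending criminal prosecution (September 21, 2021 to November 28, 2021), pushing the deadline to December 26, 2021.
Abara filed on March 6, 2022, after the December 26, 2021 deadline, so the action is time-barred.

TIME-BARRED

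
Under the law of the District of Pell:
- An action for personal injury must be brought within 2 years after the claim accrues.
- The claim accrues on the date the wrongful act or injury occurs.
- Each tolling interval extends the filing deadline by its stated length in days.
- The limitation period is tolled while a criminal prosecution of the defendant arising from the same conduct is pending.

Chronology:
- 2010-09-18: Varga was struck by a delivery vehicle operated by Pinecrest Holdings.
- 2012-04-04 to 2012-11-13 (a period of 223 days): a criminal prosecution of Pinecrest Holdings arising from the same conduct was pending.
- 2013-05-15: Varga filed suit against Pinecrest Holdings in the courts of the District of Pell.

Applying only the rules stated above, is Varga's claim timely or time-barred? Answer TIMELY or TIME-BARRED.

TIME-BARRED

The claim accrued on 2010-09-18, the date of the act.
Adding the 2 years base period to 2010-09-18 gives a deadline of 2012-09-18, before any tolling.
Because the pending criminal prosecution ran from 2012-04-04 to 2012-11-13, the deadline is extended by 223 days to 2013-04-29.
Varga filed on 2013-05-15, after the 2013-04-29 deadline, so the action is time-barred.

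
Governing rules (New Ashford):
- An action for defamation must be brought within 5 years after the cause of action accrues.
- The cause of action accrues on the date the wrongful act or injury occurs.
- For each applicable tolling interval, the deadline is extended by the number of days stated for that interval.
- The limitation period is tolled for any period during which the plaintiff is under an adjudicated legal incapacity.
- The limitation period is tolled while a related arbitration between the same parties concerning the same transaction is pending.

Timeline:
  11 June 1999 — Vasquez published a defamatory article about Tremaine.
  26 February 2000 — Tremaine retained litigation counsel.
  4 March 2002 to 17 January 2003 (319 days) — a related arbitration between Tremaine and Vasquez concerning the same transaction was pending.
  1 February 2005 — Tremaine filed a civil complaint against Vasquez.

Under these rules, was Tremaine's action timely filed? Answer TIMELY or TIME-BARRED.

The cause of action accrued on 11 June 1999, the date of the act.
5 years from 11 June 1999 is 11 June 2004.
Because the pending related arbitration ran from 4 March 2002 to 17 January 2003, the deadline is extended by 319 days to 26 April 2005.
None of the other events listed affects the running of the period under the stated rules.
Filing on 1 February 2005 beat the 26 April 2005 deadline — the action is timely.

TIMELY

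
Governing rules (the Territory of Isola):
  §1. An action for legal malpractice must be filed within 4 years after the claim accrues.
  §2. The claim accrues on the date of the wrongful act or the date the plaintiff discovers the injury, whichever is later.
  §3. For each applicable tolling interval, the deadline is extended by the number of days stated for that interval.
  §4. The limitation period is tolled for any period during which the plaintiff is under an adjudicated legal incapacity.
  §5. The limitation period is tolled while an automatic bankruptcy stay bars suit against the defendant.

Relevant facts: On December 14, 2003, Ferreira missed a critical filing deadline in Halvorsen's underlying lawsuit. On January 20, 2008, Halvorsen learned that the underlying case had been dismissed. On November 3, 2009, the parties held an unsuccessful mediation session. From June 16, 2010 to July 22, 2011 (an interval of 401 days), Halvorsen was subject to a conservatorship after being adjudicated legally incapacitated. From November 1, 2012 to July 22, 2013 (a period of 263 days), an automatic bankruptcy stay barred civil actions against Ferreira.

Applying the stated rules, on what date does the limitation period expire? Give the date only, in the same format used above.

The claim accrued on January 20, 2008 — the later of the December 14, 2003 act and the January 20, 2008 discovery.
The untolled deadline — 4 years after January 20, 2008 — is January 20, 2012.
The period was tolled for 401 days by the plaintiff's legal incapacity (June 16, 2010 to July 22, 2011), pushing the deadline to February 24, 2013.
The period was tolled for 263 days by the automatic bankruptcy stay (November 1, 2012 to July 22, 2013), pushing the deadline to November 14, 2013.
The other events in the timeline have no effect on the limitation period under the stated rules.

November 14, 2013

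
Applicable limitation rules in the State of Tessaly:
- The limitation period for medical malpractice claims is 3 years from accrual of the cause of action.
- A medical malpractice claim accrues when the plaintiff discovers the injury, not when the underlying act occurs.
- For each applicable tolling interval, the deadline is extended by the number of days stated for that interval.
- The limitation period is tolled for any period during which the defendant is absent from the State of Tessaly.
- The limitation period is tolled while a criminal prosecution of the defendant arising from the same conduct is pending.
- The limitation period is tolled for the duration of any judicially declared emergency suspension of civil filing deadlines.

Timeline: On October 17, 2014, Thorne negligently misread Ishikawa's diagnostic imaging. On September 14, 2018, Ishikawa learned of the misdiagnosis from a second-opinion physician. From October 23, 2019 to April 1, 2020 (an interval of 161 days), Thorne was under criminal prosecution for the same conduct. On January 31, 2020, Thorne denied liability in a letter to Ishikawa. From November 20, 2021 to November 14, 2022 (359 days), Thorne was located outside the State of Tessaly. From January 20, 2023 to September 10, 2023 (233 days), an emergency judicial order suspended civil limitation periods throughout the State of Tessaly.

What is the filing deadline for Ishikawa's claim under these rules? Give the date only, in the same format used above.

Under the discovery rule, the claim accrued on September 14, 2018, when Ishikawa discovered the injury — not on the October 17, 2014 date of the underlying act.
Adding the 3 years base period to September 14, 2018 gives a deadline of September 14, 2021, before any tolling.
The period was tolled for 161 days by the pending criminal prosecution (October 23, 2019 to April 1, 2020), pushing the deadline to February 22, 2022.
The defendant's absence from the jurisdiction from November 20, 2021 to November 14, 2022 tolled the period for 359 days, extending the deadline to February 16, 2023.
The period was tolled for 233 days by the emergency suspension of filing deadlines (January 20, 2023 to September 10, 2023), pushing the deadline to October 7, 2023.
None of the other events listed affects the running of the period under the stated rules.

October 7, 2023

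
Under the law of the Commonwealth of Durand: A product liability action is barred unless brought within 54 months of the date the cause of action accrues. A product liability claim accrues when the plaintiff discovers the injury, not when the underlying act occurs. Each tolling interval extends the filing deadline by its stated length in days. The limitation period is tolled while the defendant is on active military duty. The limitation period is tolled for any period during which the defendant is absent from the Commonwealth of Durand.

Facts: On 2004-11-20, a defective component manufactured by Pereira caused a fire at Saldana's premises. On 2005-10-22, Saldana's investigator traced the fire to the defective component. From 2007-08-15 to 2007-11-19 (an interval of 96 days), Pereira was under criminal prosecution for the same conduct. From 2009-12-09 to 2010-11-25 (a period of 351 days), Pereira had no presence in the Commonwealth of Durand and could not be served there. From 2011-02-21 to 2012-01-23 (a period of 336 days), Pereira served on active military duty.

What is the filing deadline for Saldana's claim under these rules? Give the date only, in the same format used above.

Accrual is tied to discovery, so the period began on 2005-10-22 rather than on 2004-11-20 when the act occurred.
54 months from 2005-10-22 is 2010-04-22.
Because the defendant's absence from the jurisdiction ran from 2009-12-09 to 2010-11-25, the deadline is extended by 351 days to 2011-04-08.
Because the defendant's active military service ran from 2011-02-21 to 2012-01-23, the deadline is extended by 336 days to 2012-03-09.
No stated provision tolls the period for a criminal prosecution, so the interval from 2007-08-15 to 2007-11-19 has no effect on the deadline.

2012-03-09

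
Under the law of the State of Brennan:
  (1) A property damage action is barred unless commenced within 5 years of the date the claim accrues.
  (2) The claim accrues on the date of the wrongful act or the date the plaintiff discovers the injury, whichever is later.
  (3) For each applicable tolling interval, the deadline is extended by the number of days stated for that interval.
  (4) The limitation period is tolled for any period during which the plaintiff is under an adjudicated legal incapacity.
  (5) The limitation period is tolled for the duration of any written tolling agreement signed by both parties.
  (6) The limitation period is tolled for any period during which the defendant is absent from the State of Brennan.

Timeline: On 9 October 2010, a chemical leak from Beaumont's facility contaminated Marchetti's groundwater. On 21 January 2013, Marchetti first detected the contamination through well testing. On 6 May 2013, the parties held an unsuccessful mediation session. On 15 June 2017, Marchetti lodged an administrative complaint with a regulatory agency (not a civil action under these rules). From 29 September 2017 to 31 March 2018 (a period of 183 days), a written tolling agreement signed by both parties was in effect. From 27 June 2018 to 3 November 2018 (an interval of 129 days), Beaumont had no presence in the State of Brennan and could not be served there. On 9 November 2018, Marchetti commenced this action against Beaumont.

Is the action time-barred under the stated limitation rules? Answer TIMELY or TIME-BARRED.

Taking the later of the act (9 October 2010) and discovery (21 January 2013), the claim accrued on 21 January 2013.
The untolled deadline — 5 years after 21 January 2013 — is 21 January 2018.
The written tolling agreement from 29 September 2017 to 31 March 2018 tolled the period for 183 days, extending the deadline to 23 July 2018.
The defendant's absence from the jurisdiction from 27 June 2018 to 3 November 2018 tolled the period for 129 days, extending the deadline to 29 November 2018.
Nothing else in the chronology tolls or restarts the period.
Marchetti filed on 9 November 2018, before the 29 November 2018 deadline, so the action is timely.

TIMELY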